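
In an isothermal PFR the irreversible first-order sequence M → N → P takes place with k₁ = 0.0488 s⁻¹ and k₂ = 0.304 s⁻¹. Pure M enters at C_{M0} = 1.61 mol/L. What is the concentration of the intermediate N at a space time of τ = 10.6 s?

Solving the coupled first-order balances gives C_N(τ) = [k₁/(k₂−k₁)]·C_{M0}·(e^(−k₁τ) − e^(−k₂τ)).
e^(−k₁τ) = e^(−0.0488×10.6) = e^(−0.5173) = 0.5961; e^(−k₂τ) = e^(−3.222) = 0.03986.
C_N = 0.0488×1.61/(0.304−0.0488) × (0.5961−0.03986) = 0.3079×0.5563 = 0.1713 mol/L.

0.171 mol/L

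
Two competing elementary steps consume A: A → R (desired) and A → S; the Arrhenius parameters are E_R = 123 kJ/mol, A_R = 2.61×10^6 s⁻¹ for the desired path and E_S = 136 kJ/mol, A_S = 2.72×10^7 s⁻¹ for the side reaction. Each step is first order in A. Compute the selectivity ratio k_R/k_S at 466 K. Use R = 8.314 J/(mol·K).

2.75

k_R/k_S = (A_R/A_S)·exp[−(E_R−E_S)/(RT)] = (A_R/A_S)·exp[(E_S−E_R)/(RT)].
(E_S−E_R)/(RT) = (136−123)×10³/(8.314×466) = 13000/3874 = 3.355.
k_R/k_S = (2.61×10^6/2.72×10^7)·exp(3.355) = 0.09596 × 28.66 = 2.75.
Since E_R < E_S, lowering the temperature improves selectivity toward R.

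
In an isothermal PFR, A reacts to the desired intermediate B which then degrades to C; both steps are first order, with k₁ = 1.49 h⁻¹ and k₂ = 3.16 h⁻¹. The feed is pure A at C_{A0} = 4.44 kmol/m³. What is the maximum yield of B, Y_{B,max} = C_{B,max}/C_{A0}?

0.241

At the optimum, C_{B,max}/C_{A0} = (k₁/k₂)^[k₂/(k₂−k₁)].
= (1.49/3.16)^(3.16/(3.16−1.49)) = (0.4715)^(1.892) = 0.2411.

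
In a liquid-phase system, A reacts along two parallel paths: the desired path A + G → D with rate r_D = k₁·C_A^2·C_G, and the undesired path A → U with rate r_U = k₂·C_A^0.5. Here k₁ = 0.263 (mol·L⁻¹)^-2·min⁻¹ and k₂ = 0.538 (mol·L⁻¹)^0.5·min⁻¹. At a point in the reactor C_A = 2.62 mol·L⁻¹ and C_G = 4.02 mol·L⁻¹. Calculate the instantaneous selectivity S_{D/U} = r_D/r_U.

S_{D/U} = r_D/r_U = (k₁·C_A^2·C_G)/(k₂·C_A^0.5) = (k₁/k₂)·C_A^1.5·C_G.
= (0.263×2.620^2×4.020) / (0.538×2.620^0.5) = 7.257/0.8708 = 8.33.

8.33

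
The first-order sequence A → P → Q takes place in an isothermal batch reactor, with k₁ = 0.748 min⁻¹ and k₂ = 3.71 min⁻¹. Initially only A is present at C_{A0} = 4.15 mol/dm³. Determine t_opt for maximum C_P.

0.541 min

For first-order series the maximum of C_P occurs at t_opt = ln(k₂/k₁)/(k₂−k₁).
= ln(3.71/0.748)/(3.71−0.748) = ln(4.960)/2.962 = 1.601/2.962 = 0.541 min.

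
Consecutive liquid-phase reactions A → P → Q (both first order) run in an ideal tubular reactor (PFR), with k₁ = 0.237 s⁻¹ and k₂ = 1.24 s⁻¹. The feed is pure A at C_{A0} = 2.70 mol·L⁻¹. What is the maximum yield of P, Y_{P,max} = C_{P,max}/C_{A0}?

0.129

For a first-order series the maximum intermediate yield is C_{P,max}/C_{A0} = (k₁/k₂)^[k₂/(k₂−k₁)].
= (0.237/1.24)^(1.24/(1.24−0.237)) = (0.1911)^(1.236) = 0.1293.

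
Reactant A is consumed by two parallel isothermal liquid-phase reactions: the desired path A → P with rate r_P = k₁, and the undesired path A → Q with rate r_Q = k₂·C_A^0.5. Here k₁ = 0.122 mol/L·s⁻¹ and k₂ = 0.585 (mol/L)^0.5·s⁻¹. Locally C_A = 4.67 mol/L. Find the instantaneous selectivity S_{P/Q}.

0.0965

S_{P/Q} = r_P/r_Q = (k₁)/(k₂·C_A^0.5) = (k₁/k₂)·C_A^-0.5.
= (0.122) / (0.585×4.670^0.5) = 0.1220/1.264 = 0.0965.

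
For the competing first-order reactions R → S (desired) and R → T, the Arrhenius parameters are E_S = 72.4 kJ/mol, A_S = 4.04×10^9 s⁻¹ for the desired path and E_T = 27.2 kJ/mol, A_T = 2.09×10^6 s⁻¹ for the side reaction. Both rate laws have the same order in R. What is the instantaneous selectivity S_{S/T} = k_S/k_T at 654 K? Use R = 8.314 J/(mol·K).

With equal orders, S_{S/T} = k_S/k_T = (A_S/A_T)·exp[(E_T−E_S)/(RT)].
(E_T−E_S)/(RT) = (27.2−72.4)×10³/(8.314×654) = -45200/5437 = -8.313.
k_S/k_T = (4.04×10^9/2.09×10^6)·exp(-8.313) = 1933 × 2.453×10^-4 = 0.474.

0.474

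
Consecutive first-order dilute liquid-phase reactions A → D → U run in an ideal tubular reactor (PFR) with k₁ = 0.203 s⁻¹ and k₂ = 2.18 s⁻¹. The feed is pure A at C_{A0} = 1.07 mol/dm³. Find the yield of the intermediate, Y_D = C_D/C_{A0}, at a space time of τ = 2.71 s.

The intermediate concentration in a first-order A→B→C sequence is C_D = k₁C_{A0}(e^(−k₁τ) − e^(−k₂τ))/(k₂−k₁).
e^(−k₁τ) = e^(−0.203×2.71) = e^(−0.5501) = 0.5769; e^(−k₂τ) = e^(−5.908) = 0.002718.
C_D = 0.203×1.07/(2.18−0.203) × (0.5769−0.002718) = 0.1099×0.5742 = 0.06308 mol/dm³.
Y_D = C_D/C_{A0} = 0.06308/1.07 = 0.0590.

0.0590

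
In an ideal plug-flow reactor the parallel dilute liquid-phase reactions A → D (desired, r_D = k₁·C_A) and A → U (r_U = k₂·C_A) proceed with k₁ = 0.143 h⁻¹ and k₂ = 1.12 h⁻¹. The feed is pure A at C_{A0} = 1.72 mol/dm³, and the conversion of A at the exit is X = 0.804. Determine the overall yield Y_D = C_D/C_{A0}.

0.0910

C_A = C_{A0}(1−X) = 0.3371 mol/dm³.
Both paths are first order in A, so the instantaneous fraction to D is constant: dC_D/d(−C_A) = k₁/(k₁+k₂) = 0.1132.
C_D = 0.1132·(C_{A0}−C_A) = 0.1132×1.383 = 0.157 mol/dm³.
Y_D = C_D/C_{A0} = 0.1566/1.72 = 0.0910.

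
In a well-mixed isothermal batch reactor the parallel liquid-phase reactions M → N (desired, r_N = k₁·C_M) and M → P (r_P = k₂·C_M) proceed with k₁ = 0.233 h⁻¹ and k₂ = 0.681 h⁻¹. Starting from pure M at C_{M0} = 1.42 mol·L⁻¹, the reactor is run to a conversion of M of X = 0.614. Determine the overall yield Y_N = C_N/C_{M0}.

C_M = C_{M0}(1−X) = 0.5481 mol·L⁻¹.
Both paths are first order in M, so the instantaneous fraction to N is constant: dC_N/d(−C_M) = k₁/(k₁+k₂) = 0.2549.
C_N = 0.2549·(C_{M0}−C_M) = 0.2549×0.8719 = 0.222 mol·L⁻¹.
Y_N = C_N/C_{M0} = 0.2223/1.42 = 0.157.

0.157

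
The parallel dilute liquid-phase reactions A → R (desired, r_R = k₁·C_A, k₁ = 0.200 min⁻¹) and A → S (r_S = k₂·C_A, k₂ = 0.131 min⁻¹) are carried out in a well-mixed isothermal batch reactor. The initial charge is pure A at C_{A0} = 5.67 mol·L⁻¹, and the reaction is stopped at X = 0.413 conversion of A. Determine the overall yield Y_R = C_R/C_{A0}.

0.250

C_A = C_{A0}(1−X) = 3.328 mol·L⁻¹.
Both paths are first order in A, so the instantaneous fraction to R is constant: dC_R/d(−C_A) = k₁/(k₁+k₂) = 0.6042.
C_R = 0.6042·(C_{A0}−C_A) = 0.6042×2.342 = 1.41 mol·L⁻¹.
Y_R = C_R/C_{A0} = 1.415/5.67 = 0.250.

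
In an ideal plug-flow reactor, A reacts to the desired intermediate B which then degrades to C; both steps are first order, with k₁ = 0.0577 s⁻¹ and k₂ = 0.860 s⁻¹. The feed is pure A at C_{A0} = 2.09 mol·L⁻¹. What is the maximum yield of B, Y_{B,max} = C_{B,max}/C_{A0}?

0.0552

Evaluating C_B at τ_opt = ln(k₂/k₁)/(k₂−k₁) gives C_{B,max}/C_{A0} = (k₁/k₂)^[k₂/(k₂−k₁)].
= (0.0577/0.860)^(0.860/(0.860−0.0577)) = (0.06709)^(1.072) = 0.05525.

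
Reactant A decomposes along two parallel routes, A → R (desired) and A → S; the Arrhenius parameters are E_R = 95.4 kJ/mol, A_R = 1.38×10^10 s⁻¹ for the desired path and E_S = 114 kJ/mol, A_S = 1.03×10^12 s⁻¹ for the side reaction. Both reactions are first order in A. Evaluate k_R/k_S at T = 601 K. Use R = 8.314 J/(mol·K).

k_R/k_S = (A_R/A_S)·exp[−(E_R−E_S)/(RT)] = (A_R/A_S)·exp[(E_S−E_R)/(RT)].
(E_S−E_R)/(RT) = (114−95.4)×10³/(8.314×601) = 18600/4997 = 3.722.
k_R/k_S = (1.38×10^10/1.03×10^12)·exp(3.722) = 0.01340 × 41.37 = 0.554.

0.554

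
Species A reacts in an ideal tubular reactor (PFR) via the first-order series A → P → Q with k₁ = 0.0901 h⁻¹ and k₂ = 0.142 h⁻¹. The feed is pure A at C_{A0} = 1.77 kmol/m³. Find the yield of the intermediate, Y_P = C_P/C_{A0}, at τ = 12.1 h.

0.272

The intermediate concentration in a first-order A→B→C sequence is C_P = k₁C_{A0}(e^(−k₁τ) − e^(−k₂τ))/(k₂−k₁).
e^(−k₁τ) = e^(−0.0901×12.1) = e^(−1.090) = 0.3361; e^(−k₂τ) = e^(−1.718) = 0.1794.
C_P = 0.0901×1.77/(0.142−0.0901) × (0.3361−0.1794) = 3.073×0.1568 = 0.4817 kmol/m³.
Y_P = C_P/C_{A0} = 0.4817/1.77 = 0.272.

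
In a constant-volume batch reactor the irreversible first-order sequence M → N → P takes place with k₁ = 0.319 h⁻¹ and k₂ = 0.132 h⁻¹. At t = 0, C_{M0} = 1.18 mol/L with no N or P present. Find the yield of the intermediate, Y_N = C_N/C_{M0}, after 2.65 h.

0.470

Solving the coupled first-order balances gives C_N(t) = [k₁/(k₂−k₁)]·C_{M0}·(e^(−k₁t) − e^(−k₂t)).
e^(−k₁t) = e^(−0.319×2.65) = e^(−0.8453) = 0.4294; e^(−k₂t) = e^(−0.3498) = 0.7048.
C_N = 0.319×1.18/(0.132−0.319) × (0.4294−0.7048) = (-2.013)×(-0.2754) = 0.5544 mol/L.
Y_N = C_N/C_{M0} = 0.5544/1.18 = 0.470.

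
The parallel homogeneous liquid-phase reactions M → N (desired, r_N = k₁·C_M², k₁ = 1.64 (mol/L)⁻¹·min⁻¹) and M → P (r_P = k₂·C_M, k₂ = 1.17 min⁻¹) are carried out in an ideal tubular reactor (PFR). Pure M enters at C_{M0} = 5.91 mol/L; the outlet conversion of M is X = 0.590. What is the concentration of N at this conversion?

C_M = C_{M0}(1−X) = 2.423 mol/L.
Along a PFR/batch, dC_P/dC_M = −r_P/(r_N+r_P) = −k₂/(k₂+k₁·C_M).
Integrating from C_{M0} to C_M: C_P = (1.17/1.64)·ln[(1.17+1.64·5.91)/(1.17+1.64·2.42)] = 0.7134·ln(10.86/5.144) = 0.5333 mol/L.
Then C_N = (C_{M0}−C_M) − C_P = 3.487 − 0.5333 = 2.954 mol/L.

2.95 mol/L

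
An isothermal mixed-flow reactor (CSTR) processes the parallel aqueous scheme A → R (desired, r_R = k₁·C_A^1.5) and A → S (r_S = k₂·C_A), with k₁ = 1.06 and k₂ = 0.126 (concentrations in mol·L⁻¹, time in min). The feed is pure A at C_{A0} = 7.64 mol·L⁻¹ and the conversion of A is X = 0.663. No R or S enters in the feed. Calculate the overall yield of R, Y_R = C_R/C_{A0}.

Exit C_A = C_{A0}(1−X) = 7.64×0.337 = 2.575 mol·L⁻¹.
In a CSTR the entire volume is at exit conditions, so r_R = 1.06×2.575^1.5 = 4.379 and r_S = 0.126×2.575 = 0.3244.
Fraction of consumed A going to R: r_R/(r_R+r_S) = 0.9310.
C_R = 0.9310·C_{A0}·X = 0.9310×7.64×0.663 = 4.72 mol·L⁻¹; Y_R = C_R/C_{A0} = 0.617.

0.617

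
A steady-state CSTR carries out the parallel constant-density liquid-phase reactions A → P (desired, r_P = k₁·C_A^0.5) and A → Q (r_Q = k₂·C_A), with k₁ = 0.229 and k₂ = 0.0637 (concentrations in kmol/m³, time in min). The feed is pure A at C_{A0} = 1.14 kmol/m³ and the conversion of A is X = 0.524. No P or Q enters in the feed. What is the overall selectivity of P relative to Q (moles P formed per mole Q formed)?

4.88

Exit C_A = C_{A0}(1−X) = 1.14×0.476 = 0.5426 kmol/m³.
A CSTR operates uniformly at the exit composition, giving r_P = 0.1687 and r_Q = 0.03457 (each k·C_A^n at C_A = 0.5426).
Overall selectivity = C_P/C_Q = r_Pτ/(r_Qτ) = r_P/r_Q = 4.88.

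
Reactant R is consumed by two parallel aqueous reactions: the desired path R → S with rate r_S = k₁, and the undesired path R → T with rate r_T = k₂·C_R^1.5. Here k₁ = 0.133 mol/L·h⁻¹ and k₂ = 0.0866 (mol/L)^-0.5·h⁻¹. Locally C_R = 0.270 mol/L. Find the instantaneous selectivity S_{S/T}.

S_{S/T} = r_S/r_T = (k₁)/(k₂·C_R^1.5) = (k₁/k₂)·C_R^-1.5.
= (0.133) / (0.0866×0.2700^1.5) = 0.1330/0.01215 = 10.9.
The undesired path is higher order in R, so low C_R (CSTR or dilute feed) favours S.

10.9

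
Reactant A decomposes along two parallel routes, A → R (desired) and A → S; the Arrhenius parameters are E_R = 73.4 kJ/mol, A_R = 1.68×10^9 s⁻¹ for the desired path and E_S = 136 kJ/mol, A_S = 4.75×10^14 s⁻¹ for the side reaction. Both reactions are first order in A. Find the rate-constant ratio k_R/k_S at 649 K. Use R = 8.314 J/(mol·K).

0.386

With equal orders, S_{R/S} = k_R/k_S = (A_R/A_S)·exp[(E_S−E_R)/(RT)].
(E_S−E_R)/(RT) = (136−73.4)×10³/(8.314×649) = 62600/5396 = 11.60.
k_R/k_S = (1.68×10^9/4.75×10^14)·exp(11.60) = 3.537×10^-6 × 1.093×10^5 = 0.386.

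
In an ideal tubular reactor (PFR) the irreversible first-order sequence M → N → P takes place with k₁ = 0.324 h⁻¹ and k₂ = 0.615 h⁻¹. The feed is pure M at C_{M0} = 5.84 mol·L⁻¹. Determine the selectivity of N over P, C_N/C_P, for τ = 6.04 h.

0.179

The intermediate concentration in a first-order A→B→C sequence is C_N = k₁C_{M0}(e^(−k₁τ) − e^(−k₂τ))/(k₂−k₁).
e^(−k₁τ) = e^(−0.324×6.04) = e^(−1.957) = 0.1413; e^(−k₂τ) = e^(−3.715) = 0.02437.
C_N = 0.324×5.84/(0.615−0.324) × (0.1413−0.02437) = 6.502×0.1169 = 0.7603 mol·L⁻¹.
C_M = C_{M0}e^(−k₁τ) = 0.8251 mol·L⁻¹, so C_P = C_{M0}−C_M−C_N = 4.255 mol·L⁻¹; C_N/C_P = 0.179.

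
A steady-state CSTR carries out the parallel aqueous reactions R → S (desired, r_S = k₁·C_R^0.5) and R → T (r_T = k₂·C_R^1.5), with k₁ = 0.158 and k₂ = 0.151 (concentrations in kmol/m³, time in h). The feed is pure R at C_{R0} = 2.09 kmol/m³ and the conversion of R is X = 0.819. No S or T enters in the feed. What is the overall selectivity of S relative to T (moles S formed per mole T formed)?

2.77

Exit C_R = C_{R0}(1−X) = 2.09×0.181 = 0.3783 kmol/m³.
In a CSTR the entire volume is at exit conditions, so r_S = 0.158×0.3783^0.5 = 0.09718 and r_T = 0.151×0.3783^1.5 = 0.03513.
Overall selectivity = C_S/C_T = r_Sτ/(r_Tτ) = r_S/r_T = 2.77.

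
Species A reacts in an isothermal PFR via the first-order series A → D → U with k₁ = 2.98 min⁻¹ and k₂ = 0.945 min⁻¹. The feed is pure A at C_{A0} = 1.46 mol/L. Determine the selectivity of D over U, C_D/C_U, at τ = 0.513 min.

2.94

For first-order series with pure A initially, C_D(τ) = k₁C_{A0}/(k₂−k₁)·(e^(−k₁τ) − e^(−k₂τ)).
e^(−k₁τ) = e^(−2.98×0.513) = e^(−1.529) = 0.2168; e^(−k₂τ) = e^(−0.4848) = 0.6158.
C_D = 2.98×1.46/(0.945−2.98) × (0.2168−0.6158) = (-2.138)×(-0.3990) = 0.8531 mol/L.
C_A = C_{A0}e^(−k₁τ) = 0.3165 mol/L, so C_U = C_{A0}−C_A−C_D = 0.2904 mol/L; C_D/C_U = 2.94.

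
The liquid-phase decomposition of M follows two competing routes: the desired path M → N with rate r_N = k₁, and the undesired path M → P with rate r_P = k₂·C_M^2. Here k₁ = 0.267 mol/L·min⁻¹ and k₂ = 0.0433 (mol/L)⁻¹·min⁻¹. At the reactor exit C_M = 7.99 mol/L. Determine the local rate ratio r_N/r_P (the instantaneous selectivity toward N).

0.0966

S_{N/P} = r_N/r_P = (k₁)/(k₂·C_M^2) = (k₁/k₂)·C_M^-2.
= (0.267) / (0.0433×7.990^2) = 0.2670/2.764 = 0.0966.
The undesired path is higher order in M, so low C_M (CSTR or dilute feed) favours N.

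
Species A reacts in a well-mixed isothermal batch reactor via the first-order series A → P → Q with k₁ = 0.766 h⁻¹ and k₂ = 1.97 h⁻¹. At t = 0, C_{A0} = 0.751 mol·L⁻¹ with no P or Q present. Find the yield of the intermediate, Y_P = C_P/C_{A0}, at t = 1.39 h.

0.178

For first-order series with pure A initially, C_P(t) = k₁C_{A0}/(k₂−k₁)·(e^(−k₁t) − e^(−k₂t)).
e^(−k₁t) = e^(−0.766×1.39) = e^(−1.065) = 0.3448; e^(−k₂t) = e^(−2.738) = 0.06468.
C_P = 0.766×0.751/(1.97−0.766) × (0.3448−0.06468) = 0.4778×0.2801 = 0.1338 mol·L⁻¹.
Y_P = C_P/C_{A0} = 0.1338/0.751 = 0.178.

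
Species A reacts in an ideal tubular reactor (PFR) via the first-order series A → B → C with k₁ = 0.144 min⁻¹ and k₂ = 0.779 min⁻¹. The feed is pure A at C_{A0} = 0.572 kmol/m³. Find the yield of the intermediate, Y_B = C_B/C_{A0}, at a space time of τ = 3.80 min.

0.119

The intermediate concentration in a first-order A→B→C sequence is C_B = k₁C_{A0}(e^(−k₁τ) − e^(−k₂τ))/(k₂−k₁).
e^(−k₁τ) = e^(−0.144×3.80) = e^(−0.5472) = 0.5786; e^(−k₂τ) = e^(−2.960) = 0.05181.
C_B = 0.144×0.572/(0.779−0.144) × (0.5786−0.05181) = 0.1297×0.5268 = 0.06833 kmol/m³.
Y_B = C_B/C_{A0} = 0.06833/0.572 = 0.119.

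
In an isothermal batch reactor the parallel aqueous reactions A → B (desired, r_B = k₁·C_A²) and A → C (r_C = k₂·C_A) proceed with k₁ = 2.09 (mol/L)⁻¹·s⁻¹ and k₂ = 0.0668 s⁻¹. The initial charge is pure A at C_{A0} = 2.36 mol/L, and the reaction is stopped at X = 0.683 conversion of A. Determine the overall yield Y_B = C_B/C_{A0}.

C_A = C_{A0}(1−X) = 0.7481 mol/L.
Along a PFR/batch, dC_C/dC_A = −r_C/(r_B+r_C) = −k₂/(k₂+k₁·C_A).
Integrating from C_{A0} to C_A: C_C = (0.0668/2.09)·ln[(0.0668+2.09·2.36)/(0.0668+2.09·0.748)] = 0.03196·ln(4.999/1.630) = 0.03581 mol/L.
Then C_B = (C_{A0}−C_A) − C_C = 1.612 − 0.03581 = 1.576 mol/L.
Y_B = C_B/C_{A0} = 1.576/2.36 = 0.668.

0.668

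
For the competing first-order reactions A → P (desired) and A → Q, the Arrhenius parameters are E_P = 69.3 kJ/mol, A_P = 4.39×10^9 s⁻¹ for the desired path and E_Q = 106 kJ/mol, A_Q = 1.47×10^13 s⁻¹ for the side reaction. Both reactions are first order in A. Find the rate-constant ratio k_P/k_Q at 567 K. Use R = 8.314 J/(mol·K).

0.718

k_P/k_Q = (A_P/A_Q)·exp[−(E_P−E_Q)/(RT)] = (A_P/A_Q)·exp[(E_Q−E_P)/(RT)].
(E_Q−E_P)/(RT) = (106−69.3)×10³/(8.314×567) = 36700/4714 = 7.785.
k_P/k_Q = (4.39×10^9/1.47×10^13)·exp(7.785) = 2.986×10^-4 × 2405 = 0.718.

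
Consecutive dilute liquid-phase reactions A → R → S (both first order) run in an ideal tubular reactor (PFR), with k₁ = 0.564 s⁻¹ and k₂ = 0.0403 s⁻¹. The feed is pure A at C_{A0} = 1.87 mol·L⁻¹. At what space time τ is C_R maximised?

5.04 s

For first-order series the maximum of C_R occurs at τ_opt = ln(k₂/k₁)/(k₂−k₁).
= ln(0.0403/0.564)/(0.0403−0.564) = ln(0.07145)/-0.5237 = -2.639/-0.5237 = 5.04 s.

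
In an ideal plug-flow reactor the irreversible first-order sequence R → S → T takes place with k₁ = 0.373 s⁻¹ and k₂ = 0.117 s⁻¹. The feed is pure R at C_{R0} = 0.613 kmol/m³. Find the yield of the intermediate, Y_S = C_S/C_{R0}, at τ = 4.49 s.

0.589

Solving the coupled first-order balances gives C_S(τ) = [k₁/(k₂−k₁)]·C_{R0}·(e^(−k₁τ) − e^(−k₂τ)).
e^(−k₁τ) = e^(−0.373×4.49) = e^(−1.675) = 0.1874; e^(−k₂τ) = e^(−0.5253) = 0.5914.
C_S = 0.373×0.613/(0.117−0.373) × (0.1874−0.5914) = (-0.8932)×(-0.4040) = 0.3608 kmol/m³.
Y_S = C_S/C_{R0} = 0.3608/0.613 = 0.589.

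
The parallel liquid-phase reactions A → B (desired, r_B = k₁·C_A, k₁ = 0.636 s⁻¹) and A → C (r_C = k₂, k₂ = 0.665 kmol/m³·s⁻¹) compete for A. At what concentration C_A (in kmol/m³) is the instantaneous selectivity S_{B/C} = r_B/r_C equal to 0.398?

0.416 kmol/m³

S_{B/C} = (k₁/k₂)·C_A ⇒ C_A = S·k₂/k₁.
= 0.398×0.665/0.636 = 0.416 kmol/m³.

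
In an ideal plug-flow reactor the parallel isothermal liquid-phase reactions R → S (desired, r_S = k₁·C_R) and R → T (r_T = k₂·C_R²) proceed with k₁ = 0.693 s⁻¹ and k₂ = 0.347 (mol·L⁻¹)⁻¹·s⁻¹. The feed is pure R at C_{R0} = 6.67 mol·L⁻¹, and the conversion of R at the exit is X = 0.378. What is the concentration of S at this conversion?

0.687 mol·L⁻¹

C_R = C_{R0}(1−X) = 4.149 mol·L⁻¹.
Along a PFR/batch, dC_S/dC_R = −r_S/(r_S+r_T) = −k₁/(k₁+k₂·C_R).
Integrating from C_{R0} to C_R: C_S = (0.693/0.347)·ln[(0.693+0.347·6.67)/(0.693+0.347·4.15)] = 1.997·ln(3.007/2.133) = 0.6865 mol·L⁻¹.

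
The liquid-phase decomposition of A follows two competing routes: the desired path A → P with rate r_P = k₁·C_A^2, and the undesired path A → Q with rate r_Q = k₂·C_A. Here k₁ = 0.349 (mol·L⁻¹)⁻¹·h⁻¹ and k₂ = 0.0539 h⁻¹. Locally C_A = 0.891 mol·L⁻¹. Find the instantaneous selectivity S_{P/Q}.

S_{P/Q} = r_P/r_Q = (k₁·C_A^2)/(k₂·C_A) = (k₁/k₂)·C_A.
= (0.349×0.8910^2) / (0.0539×0.8910) = 0.2771/0.04802 = 5.77.

5.77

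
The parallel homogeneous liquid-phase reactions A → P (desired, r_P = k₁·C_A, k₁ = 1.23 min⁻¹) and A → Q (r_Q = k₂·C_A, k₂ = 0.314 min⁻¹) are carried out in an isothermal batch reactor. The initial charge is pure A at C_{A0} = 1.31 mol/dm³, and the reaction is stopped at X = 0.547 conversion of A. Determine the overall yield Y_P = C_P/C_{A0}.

0.436

C_A = C_{A0}(1−X) = 0.5934 mol/dm³.
Both paths are first order in A, so the instantaneous fraction to P is constant: dC_P/d(−C_A) = k₁/(k₁+k₂) = 0.7966.
C_P = 0.7966·(C_{A0}−C_A) = 0.7966×0.7166 = 0.571 mol/dm³.
Y_P = C_P/C_{A0} = 0.5708/1.31 = 0.436.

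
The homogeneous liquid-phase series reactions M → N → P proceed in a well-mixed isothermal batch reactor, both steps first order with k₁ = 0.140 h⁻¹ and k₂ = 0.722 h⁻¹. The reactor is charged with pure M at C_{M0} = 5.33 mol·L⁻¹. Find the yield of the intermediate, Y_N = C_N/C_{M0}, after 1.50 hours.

0.114

For first-order series with pure M initially, C_N(t) = k₁C_{M0}/(k₂−k₁)·(e^(−k₁t) − e^(−k₂t)).
e^(−k₁t) = e^(−0.140×1.50) = e^(−0.2100) = 0.8106; e^(−k₂t) = e^(−1.083) = 0.3386.
C_N = 0.140×5.33/(0.722−0.140) × (0.8106−0.3386) = 1.282×0.4720 = 0.6052 mol·L⁻¹.
Y_N = C_N/C_{M0} = 0.6052/5.33 = 0.114.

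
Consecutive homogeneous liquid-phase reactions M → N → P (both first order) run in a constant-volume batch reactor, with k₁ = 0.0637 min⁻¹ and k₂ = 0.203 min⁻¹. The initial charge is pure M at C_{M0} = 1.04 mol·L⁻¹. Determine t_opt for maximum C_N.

8.32 min

For first-order series the maximum of C_N occurs at t_opt = ln(k₂/k₁)/(k₂−k₁).
= ln(0.203/0.0637)/(0.203−0.0637) = ln(3.187)/0.1393 = 1.159/0.1393 = 8.32 min.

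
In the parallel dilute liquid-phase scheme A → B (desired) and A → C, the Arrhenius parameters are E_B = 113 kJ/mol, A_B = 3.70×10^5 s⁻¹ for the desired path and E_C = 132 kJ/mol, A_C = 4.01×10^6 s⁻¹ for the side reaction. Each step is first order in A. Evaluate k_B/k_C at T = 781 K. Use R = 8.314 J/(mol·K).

With equal orders, S_{B/C} = k_B/k_C = (A_B/A_C)·exp[(E_C−E_B)/(RT)].
(E_C−E_B)/(RT) = (132−113)×10³/(8.314×781) = 19000/6493 = 2.926.
k_B/k_C = (3.70×10^5/4.01×10^6)·exp(2.926) = 0.09227 × 18.66 = 1.72.

1.72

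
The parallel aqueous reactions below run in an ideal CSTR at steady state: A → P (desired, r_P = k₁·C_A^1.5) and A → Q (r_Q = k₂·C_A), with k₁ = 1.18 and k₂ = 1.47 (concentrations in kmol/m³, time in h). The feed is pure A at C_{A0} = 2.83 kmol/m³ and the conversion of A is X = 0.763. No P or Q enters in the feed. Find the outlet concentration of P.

Exit C_A = C_{A0}(1−X) = 2.83×0.237 = 0.6707 kmol/m³.
A CSTR operates uniformly at the exit composition, giving r_P = 0.6482 and r_Q = 0.9859 (each k·C_A^n at C_A = 0.6707).
Fraction of consumed A going to P: r_P/(r_P+r_Q) = 0.3966.
C_P = 0.3966·C_{A0}·X = 0.3966×2.83×0.763 = 0.856 kmol/m³.

0.856 kmol/m³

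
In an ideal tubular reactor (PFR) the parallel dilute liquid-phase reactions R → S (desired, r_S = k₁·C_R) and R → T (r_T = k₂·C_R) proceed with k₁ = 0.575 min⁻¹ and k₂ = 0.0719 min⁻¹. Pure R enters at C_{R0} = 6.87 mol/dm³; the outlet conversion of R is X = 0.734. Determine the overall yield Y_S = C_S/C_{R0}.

0.652

C_R = C_{R0}(1−X) = 1.827 mol/dm³.
Both paths are first order in R, so the instantaneous fraction to S is constant: dC_S/d(−C_R) = k₁/(k₁+k₂) = 0.8889.
C_S = 0.8889·(C_{R0}−C_R) = 0.8889×5.043 = 4.48 mol/dm³.
Y_S = C_S/C_{R0} = 4.482/6.87 = 0.652.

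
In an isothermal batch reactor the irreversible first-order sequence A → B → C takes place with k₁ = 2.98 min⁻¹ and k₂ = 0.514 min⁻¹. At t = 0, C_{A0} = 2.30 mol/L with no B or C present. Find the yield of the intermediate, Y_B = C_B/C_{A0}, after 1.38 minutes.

0.575

For first-order series with pure A initially, C_B(t) = k₁C_{A0}/(k₂−k₁)·(e^(−k₁t) − e^(−k₂t)).
e^(−k₁t) = e^(−2.98×1.38) = e^(−4.112) = 0.01637; e^(−k₂t) = e^(−0.7093) = 0.4920.
C_B = 2.98×2.30/(0.514−2.98) × (0.01637−0.4920) = (-2.779)×(-0.4756) = 1.322 mol/L.
Y_B = C_B/C_{A0} = 1.322/2.30 = 0.575.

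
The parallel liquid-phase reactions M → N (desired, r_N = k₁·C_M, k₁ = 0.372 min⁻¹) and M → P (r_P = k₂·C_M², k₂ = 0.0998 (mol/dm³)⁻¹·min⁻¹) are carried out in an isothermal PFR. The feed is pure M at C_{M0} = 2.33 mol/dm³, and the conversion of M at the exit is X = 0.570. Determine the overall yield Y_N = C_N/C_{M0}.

C_M = C_{M0}(1−X) = 1.002 mol/dm³.
Along a PFR/batch, dC_N/dC_M = −r_N/(r_N+r_P) = −k₁/(k₁+k₂·C_M).
Integrating from C_{M0} to C_M: C_N = (0.372/0.0998)·ln[(0.372+0.0998·2.33)/(0.372+0.0998·1.00)] = 3.727·ln(0.6045/0.4720) = 0.9225 mol/dm³.
Y_N = C_N/C_{M0} = 0.9225/2.33 = 0.396.

0.396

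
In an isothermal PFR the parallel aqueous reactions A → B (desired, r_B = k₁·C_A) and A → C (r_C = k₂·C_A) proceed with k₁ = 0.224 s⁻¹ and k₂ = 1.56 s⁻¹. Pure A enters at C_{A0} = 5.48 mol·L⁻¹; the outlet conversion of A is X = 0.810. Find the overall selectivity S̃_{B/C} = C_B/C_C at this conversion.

0.144

C_A = C_{A0}(1−X) = 1.041 mol·L⁻¹.
Both paths are first order in A, so the instantaneous fraction to B is constant: dC_B/d(−C_A) = k₁/(k₁+k₂) = 0.1256.
C_B = 0.1256·(C_{A0}−C_A) = 0.1256×4.439 = 0.557 mol·L⁻¹.
C_C = (C_{A0}−C_A)−C_B = 3.881 mol·L⁻¹; S̃_{B/C} = 0.5573/3.881 = 0.144.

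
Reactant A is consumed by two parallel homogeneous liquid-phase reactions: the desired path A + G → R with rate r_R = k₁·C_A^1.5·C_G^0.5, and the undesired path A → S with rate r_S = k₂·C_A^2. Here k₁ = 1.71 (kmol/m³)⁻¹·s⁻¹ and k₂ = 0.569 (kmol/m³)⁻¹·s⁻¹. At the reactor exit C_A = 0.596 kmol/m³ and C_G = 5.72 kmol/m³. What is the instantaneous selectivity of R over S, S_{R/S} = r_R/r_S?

9.31

S_{R/S} = r_R/r_S = (k₁·C_A^1.5·C_G^0.5)/(k₂·C_A^2) = (k₁/k₂)·C_A^-0.5·C_G^0.5.
= (1.71×0.5960^1.5×5.720^0.5) / (0.569×0.5960^2) = 1.882/0.2021 = 9.31.
The undesired path is higher order in A, so low C_A (CSTR or dilute feed) favours R.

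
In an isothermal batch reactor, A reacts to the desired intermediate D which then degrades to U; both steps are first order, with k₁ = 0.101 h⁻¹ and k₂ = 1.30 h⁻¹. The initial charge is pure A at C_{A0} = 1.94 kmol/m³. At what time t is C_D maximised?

The intermediate peaks when r₁ = r₂, i.e. k₁e^(−k₁t) = k₂e^(−k₂t), giving t_opt = ln(k₂/k₁)/(k₂−k₁).
= ln(1.30/0.101)/(1.30−0.101) = ln(12.87)/1.199 = 2.555/1.199 = 2.13 h.

2.13 h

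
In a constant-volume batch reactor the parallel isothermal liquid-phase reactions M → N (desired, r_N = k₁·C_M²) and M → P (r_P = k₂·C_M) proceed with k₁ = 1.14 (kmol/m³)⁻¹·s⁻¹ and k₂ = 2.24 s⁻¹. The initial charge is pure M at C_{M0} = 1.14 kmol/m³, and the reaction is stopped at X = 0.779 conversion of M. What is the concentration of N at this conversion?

0.226 kmol/m³

C_M = C_{M0}(1−X) = 0.2519 kmol/m³.
Along a PFR/batch, dC_P/dC_M = −r_P/(r_N+r_P) = −k₂/(k₂+k₁·C_M).
Integrating from C_{M0} to C_M: C_P = (2.24/1.14)·ln[(2.24+1.14·1.14)/(2.24+1.14·0.252)] = 1.965·ln(3.540/2.527) = 0.6620 kmol/m³.
Then C_N = (C_{M0}−C_M) − C_P = 0.8881 − 0.6620 = 0.2261 kmol/m³.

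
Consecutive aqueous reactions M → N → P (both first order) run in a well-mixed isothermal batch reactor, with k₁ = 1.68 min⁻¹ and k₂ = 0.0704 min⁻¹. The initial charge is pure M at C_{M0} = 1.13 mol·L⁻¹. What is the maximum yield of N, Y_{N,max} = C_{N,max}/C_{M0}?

0.870

At the optimum, C_{N,max}/C_{M0} = (k₁/k₂)^[k₂/(k₂−k₁)].
= (1.68/0.0704)^(0.0704/(0.0704−1.68)) = (23.86)^(-0.04374) = 0.8704.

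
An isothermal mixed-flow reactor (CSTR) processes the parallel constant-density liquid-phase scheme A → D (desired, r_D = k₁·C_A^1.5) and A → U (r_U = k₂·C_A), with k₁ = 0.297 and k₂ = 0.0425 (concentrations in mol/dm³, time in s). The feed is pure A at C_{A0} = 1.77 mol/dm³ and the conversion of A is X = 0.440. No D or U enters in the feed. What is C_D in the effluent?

Exit C_A = C_{A0}(1−X) = 1.77×0.560 = 0.9912 mol/dm³.
In a CSTR the entire volume is at exit conditions, so r_D = 0.297×0.9912^1.5 = 0.2931 and r_U = 0.0425×0.9912 = 0.04213.
Fraction of consumed A going to D: r_D/(r_D+r_U) = 0.8743.
C_D = 0.8743·C_{A0}·X = 0.8743×1.77×0.440 = 0.681 mol/dm³.

0.681 mol/dm³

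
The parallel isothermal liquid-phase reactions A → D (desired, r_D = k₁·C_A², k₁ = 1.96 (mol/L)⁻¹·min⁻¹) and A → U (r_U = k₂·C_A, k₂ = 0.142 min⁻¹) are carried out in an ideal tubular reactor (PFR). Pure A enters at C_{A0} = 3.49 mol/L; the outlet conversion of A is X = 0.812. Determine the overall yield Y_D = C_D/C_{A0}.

C_A = C_{A0}(1−X) = 0.6561 mol/L.
Along a PFR/batch, dC_U/dC_A = −r_U/(r_D+r_U) = −k₂/(k₂+k₁·C_A).
Integrating from C_{A0} to C_A: C_U = (0.142/1.96)·ln[(0.142+1.96·3.49)/(0.142+1.96·0.656)] = 0.07245·ln(6.982/1.428) = 0.1150 mol/L.
Then C_D = (C_{A0}−C_A) − C_U = 2.834 − 0.1150 = 2.719 mol/L.
Y_D = C_D/C_{A0} = 2.719/3.49 = 0.779.

0.779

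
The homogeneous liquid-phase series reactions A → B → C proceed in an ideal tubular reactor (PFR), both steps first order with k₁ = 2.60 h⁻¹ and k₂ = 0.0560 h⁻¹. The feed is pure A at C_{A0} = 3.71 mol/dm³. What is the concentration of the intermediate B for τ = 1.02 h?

3.31 mol/dm³

The intermediate concentration in a first-order A→B→C sequence is C_B = k₁C_{A0}(e^(−k₁τ) − e^(−k₂τ))/(k₂−k₁).
e^(−k₁τ) = e^(−2.60×1.02) = e^(−2.652) = 0.07051; e^(−k₂τ) = e^(−0.05712) = 0.9445.
C_B = 2.60×3.71/(0.0560−2.60) × (0.07051−0.9445) = (-3.792)×(-0.8740) = 3.314 mol/dm³.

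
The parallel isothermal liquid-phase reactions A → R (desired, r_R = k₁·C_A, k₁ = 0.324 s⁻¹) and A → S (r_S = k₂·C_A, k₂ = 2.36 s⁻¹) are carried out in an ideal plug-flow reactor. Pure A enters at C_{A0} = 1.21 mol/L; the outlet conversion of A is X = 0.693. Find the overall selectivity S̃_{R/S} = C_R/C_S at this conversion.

C_A = C_{A0}(1−X) = 0.3715 mol/L.
Both paths are first order in A, so the instantaneous fraction to R is constant: dC_R/d(−C_A) = k₁/(k₁+k₂) = 0.1207.
C_R = 0.1207·(C_{A0}−C_A) = 0.1207×0.8385 = 0.101 mol/L.
C_S = (C_{A0}−C_A)−C_R = 0.7373 mol/L; S̃_{R/S} = 0.1012/0.7373 = 0.137.

0.137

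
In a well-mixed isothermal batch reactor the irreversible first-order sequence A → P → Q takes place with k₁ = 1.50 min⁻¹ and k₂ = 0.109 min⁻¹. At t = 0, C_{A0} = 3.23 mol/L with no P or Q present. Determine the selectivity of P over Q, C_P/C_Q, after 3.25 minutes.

3.07

For first-order series with pure A initially, C_P(t) = k₁C_{A0}/(k₂−k₁)·(e^(−k₁t) − e^(−k₂t)).
e^(−k₁t) = e^(−1.50×3.25) = e^(−4.875) = 0.007635; e^(−k₂t) = e^(−0.3543) = 0.7017.
C_P = 1.50×3.23/(0.109−1.50) × (0.007635−0.7017) = (-3.483)×(-0.6941) = 2.417 mol/L.
C_A = C_{A0}e^(−k₁t) = 0.02466 mol/L, so C_Q = C_{A0}−C_A−C_P = 0.7878 mol/L; C_P/C_Q = 3.07.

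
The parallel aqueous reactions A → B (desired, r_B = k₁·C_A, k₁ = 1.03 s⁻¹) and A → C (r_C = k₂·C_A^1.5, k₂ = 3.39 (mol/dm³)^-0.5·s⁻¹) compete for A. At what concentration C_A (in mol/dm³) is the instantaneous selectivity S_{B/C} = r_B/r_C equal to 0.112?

S_{B/C} = (k₁/k₂)·C_A^-0.5 ⇒ C_A = (S·k₂/k₁)^(-2).
= (0.112×3.39/1.03)^(-2) = (0.3686)^(-2) = 7.36 mol/dm³.

7.36 mol/dm³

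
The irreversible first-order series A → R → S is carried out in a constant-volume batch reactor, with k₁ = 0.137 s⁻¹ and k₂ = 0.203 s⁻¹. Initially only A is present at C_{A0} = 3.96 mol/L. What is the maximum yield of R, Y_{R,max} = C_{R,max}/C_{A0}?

0.298

At the optimum, C_{R,max}/C_{A0} = (k₁/k₂)^[k₂/(k₂−k₁)].
= (0.137/0.203)^(0.203/(0.203−0.137)) = (0.6749)^(3.076) = 0.2984.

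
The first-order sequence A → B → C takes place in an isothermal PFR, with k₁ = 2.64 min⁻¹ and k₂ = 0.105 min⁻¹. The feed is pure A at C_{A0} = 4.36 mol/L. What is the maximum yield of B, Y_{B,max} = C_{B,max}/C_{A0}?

0.875

For a first-order series the maximum intermediate yield is C_{B,max}/C_{A0} = (k₁/k₂)^[k₂/(k₂−k₁)].
= (2.64/0.105)^(0.105/(0.105−2.64)) = (25.14)^(-0.04142) = 0.8750.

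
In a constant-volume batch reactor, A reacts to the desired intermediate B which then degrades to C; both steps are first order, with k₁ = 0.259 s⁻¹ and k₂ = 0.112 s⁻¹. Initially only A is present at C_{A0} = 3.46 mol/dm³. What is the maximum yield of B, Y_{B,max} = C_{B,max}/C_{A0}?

0.528

For a first-order series the maximum intermediate yield is C_{B,max}/C_{A0} = (k₁/k₂)^[k₂/(k₂−k₁)].
= (0.259/0.112)^(0.112/(0.112−0.259)) = (2.312)^(-0.7619) = 0.5280.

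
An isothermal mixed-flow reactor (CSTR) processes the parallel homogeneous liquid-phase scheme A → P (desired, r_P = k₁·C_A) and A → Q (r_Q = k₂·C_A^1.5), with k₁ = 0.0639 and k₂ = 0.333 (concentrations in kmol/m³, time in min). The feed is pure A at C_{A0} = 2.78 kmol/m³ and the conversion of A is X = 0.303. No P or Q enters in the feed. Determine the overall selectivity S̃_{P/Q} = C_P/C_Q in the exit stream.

Exit C_A = C_{A0}(1−X) = 2.78×0.697 = 1.938 kmol/m³.
In a CSTR the entire volume is at exit conditions, so r_P = 0.0639×1.938 = 0.1238 and r_Q = 0.333×1.938^1.5 = 0.8982.
Overall selectivity = C_P/C_Q = r_Pτ/(r_Qτ) = r_P/r_Q = 0.138.

0.138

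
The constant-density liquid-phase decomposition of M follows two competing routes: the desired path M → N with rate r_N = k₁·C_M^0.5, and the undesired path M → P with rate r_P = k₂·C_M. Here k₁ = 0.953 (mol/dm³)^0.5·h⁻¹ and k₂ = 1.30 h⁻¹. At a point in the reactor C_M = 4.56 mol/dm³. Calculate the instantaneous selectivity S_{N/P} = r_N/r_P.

S_{N/P} = r_N/r_P = (k₁·C_M^0.5)/(k₂·C_M) = (k₁/k₂)·C_M^-0.5.
= (0.953×4.560^0.5) / (1.30×4.560) = 2.035/5.928 = 0.343.

0.343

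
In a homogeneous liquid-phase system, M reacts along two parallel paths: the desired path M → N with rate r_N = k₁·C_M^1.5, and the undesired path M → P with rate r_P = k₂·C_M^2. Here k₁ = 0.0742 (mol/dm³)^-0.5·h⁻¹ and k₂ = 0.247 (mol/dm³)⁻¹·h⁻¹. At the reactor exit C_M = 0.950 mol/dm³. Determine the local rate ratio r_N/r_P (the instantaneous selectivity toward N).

S_{N/P} = r_N/r_P = (k₁·C_M^1.5)/(k₂·C_M^2) = (k₁/k₂)·C_M^-0.5.
= (0.0742×0.9500^1.5) / (0.247×0.9500^2) = 0.06871/0.2229 = 0.308.

0.308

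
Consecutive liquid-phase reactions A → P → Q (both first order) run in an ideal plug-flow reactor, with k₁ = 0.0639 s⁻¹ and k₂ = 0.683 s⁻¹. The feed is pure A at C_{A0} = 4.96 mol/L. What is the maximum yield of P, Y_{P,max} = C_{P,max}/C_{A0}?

Evaluating C_P at τ_opt = ln(k₂/k₁)/(k₂−k₁) gives C_{P,max}/C_{A0} = (k₁/k₂)^[k₂/(k₂−k₁)].
= (0.0639/0.683)^(0.683/(0.683−0.0639)) = (0.09356)^(1.103) = 0.07326.

0.0733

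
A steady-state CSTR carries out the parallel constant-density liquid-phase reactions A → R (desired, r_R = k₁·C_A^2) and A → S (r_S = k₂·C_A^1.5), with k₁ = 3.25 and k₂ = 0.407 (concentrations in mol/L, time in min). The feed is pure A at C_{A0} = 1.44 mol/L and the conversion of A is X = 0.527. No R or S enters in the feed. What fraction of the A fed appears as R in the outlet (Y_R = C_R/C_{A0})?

0.458

Exit C_A = C_{A0}(1−X) = 1.44×0.473 = 0.6811 mol/L.
Rates in a CSTR are evaluated at the outlet concentration: r_R = 3.25×0.6811^2 = 1.508, r_S = 0.407×0.6811^1.5 = 0.2288.
Fraction of consumed A going to R: r_R/(r_R+r_S) = 0.8683.
C_R = 0.8683·C_{A0}·X = 0.8683×1.44×0.527 = 0.659 mol/L; Y_R = C_R/C_{A0} = 0.458.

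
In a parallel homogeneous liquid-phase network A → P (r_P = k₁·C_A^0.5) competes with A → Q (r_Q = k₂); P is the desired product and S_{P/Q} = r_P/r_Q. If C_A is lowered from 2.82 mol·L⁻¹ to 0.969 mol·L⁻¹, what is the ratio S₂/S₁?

0.586

S_{P/Q} = (k₁/k₂)·C_A^0.5, so S₂/S₁ = (C_{A,2}/C_{A,1})^0.5.
= (0.969/2.82)^0.5 = (0.3436)^0.5 = 0.586.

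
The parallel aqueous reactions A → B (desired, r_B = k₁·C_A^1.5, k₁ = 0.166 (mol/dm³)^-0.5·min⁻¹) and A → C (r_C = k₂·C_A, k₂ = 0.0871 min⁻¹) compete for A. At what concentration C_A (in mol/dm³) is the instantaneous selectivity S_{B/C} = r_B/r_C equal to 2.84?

S_{B/C} = (k₁/k₂)·C_A^0.5 ⇒ C_A = (S·k₂/k₁)^(2).
= (2.84×0.0871/0.166)^(2) = (1.490)^(2) = 2.22 mol/dm³.

2.22 mol/dm³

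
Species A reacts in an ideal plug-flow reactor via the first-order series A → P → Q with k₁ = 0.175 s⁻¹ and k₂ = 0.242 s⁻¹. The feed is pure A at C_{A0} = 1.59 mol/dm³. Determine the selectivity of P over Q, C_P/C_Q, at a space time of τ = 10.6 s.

0.327

Solving the coupled first-order balances gives C_P(τ) = [k₁/(k₂−k₁)]·C_{A0}·(e^(−k₁τ) − e^(−k₂τ)).
e^(−k₁τ) = e^(−0.175×10.6) = e^(−1.855) = 0.1565; e^(−k₂τ) = e^(−2.565) = 0.07690.
C_P = 0.175×1.59/(0.242−0.175) × (0.1565−0.07690) = 4.153×0.07955 = 0.3304 mol/dm³.
C_A = C_{A0}e^(−k₁τ) = 0.2488 mol/dm³, so C_Q = C_{A0}−C_A−C_P = 1.011 mol/dm³; C_P/C_Q = 0.327.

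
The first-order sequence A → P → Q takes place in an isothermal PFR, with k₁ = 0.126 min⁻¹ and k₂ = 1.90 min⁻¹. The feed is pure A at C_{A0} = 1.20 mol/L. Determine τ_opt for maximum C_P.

1.53 min

Setting dC_P/dτ = 0 gives τ_opt = ln(k₂/k₁)/(k₂−k₁).
= ln(1.90/0.126)/(1.90−0.126) = ln(15.08)/1.774 = 2.713/1.774 = 1.53 min.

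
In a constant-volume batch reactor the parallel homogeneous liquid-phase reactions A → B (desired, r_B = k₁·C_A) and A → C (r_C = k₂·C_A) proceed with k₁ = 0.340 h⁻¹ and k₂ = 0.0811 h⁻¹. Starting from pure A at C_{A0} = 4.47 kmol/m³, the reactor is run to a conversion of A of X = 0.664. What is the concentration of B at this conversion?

C_A = C_{A0}(1−X) = 1.502 kmol/m³.
Both paths are first order in A, so the instantaneous fraction to B is constant: dC_B/d(−C_A) = k₁/(k₁+k₂) = 0.8074.
C_B = 0.8074·(C_{A0}−C_A) = 0.8074×2.968 = 2.40 kmol/m³.

2.40 kmol/m³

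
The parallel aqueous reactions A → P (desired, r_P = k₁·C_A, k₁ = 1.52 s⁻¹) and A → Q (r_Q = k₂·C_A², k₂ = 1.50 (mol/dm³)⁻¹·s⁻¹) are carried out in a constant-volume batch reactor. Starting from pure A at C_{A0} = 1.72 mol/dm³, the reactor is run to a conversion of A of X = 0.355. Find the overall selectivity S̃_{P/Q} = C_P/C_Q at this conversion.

C_A = C_{A0}(1−X) = 1.109 mol/dm³.
Along a PFR/batch, dC_P/dC_A = −r_P/(r_P+r_Q) = −k₁/(k₁+k₂·C_A).
Integrating from C_{A0} to C_A: C_P = (1.52/1.50)·ln[(1.52+1.50·1.72)/(1.52+1.50·1.11)] = 1.013·ln(4.100/3.184) = 0.2562 mol/dm³.
C_Q = (C_{A0}−C_A)−C_P = 0.3544 mol/dm³; S̃_{P/Q} = 0.2562/0.3544 = 0.723.

0.723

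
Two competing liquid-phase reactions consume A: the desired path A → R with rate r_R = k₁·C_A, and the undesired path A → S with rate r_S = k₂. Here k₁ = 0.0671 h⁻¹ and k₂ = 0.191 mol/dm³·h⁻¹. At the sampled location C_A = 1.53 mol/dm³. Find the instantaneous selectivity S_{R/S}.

S_{R/S} = r_R/r_S = (k₁·C_A)/(k₂) = (k₁/k₂)·C_A.
= (0.0671×1.530) / (0.191) = 0.1027/0.1910 = 0.538.

0.538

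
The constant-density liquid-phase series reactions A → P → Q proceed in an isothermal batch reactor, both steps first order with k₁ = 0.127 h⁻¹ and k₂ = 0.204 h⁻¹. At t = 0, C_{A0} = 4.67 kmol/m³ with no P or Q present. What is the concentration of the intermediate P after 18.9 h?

0.536 kmol/m³

For first-order series with pure A initially, C_P(t) = k₁C_{A0}/(k₂−k₁)·(e^(−k₁t) − e^(−k₂t)).
e^(−k₁t) = e^(−0.127×18.9) = e^(−2.400) = 0.09069; e^(−k₂t) = e^(−3.856) = 0.02116.
C_P = 0.127×4.67/(0.204−0.127) × (0.09069−0.02116) = 7.702×0.06953 = 0.5356 kmol/m³.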